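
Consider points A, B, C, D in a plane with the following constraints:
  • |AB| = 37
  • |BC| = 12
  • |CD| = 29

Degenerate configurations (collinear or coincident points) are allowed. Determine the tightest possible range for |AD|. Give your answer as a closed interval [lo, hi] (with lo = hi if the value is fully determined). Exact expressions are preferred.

|AB| ∈ {37}
|BC| ∈ {12}
|CD| ∈ {29}
|AC| ∈ [25, 49]
|BD| ∈ [17, 41]
|AD| ∈ [0, 78]

|AD| ∈ [0, 78]  (≈ [0.0000, 78.0000])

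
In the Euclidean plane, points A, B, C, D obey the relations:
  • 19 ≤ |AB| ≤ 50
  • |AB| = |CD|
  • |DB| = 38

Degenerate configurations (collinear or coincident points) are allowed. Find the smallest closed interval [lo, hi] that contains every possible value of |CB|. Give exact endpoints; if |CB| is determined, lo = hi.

|CB| ∈ [0, 88]  (≈ [0.0000, 88.0000])

|AB| ∈ [19, 50]
|BD| ∈ {38}
|CD| ∈ [19, 50]
|AD| ∈ [0, 88]
|BC| ∈ [0, 88]
|AC| ∈ [0, 138]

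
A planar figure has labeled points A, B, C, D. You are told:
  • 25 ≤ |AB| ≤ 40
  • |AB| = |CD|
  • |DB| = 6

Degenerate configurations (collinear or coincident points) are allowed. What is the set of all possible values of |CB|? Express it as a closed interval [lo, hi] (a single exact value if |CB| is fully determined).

|AB| ∈ [25, 40]
|BD| ∈ {6}
|CD| ∈ [25, 40]
|AD| ∈ [19, 46]
|BC| ∈ [19, 46]
|AC| ∈ [0, 86]

|CB| ∈ [19, 46]  (≈ [19.0000, 46.0000])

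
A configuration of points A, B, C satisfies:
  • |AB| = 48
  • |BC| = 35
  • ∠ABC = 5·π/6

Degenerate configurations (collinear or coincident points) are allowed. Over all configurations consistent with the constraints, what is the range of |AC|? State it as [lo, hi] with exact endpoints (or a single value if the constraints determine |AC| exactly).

|AB| ∈ {48}
|BC| ∈ {35}
|AC| ∈ {√(1680·√(3) + 3529)}

|AC| = √(1680·√(3) + 3529)  (≈ 80.2424)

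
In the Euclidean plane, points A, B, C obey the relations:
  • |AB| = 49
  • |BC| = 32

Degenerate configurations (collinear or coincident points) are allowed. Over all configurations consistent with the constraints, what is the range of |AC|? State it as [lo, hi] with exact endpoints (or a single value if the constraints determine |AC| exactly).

|AB| ∈ {49}
|BC| ∈ {32}
|AC| ∈ [17, 81]

|AC| ∈ [17, 81]  (≈ [17.0000, 81.0000])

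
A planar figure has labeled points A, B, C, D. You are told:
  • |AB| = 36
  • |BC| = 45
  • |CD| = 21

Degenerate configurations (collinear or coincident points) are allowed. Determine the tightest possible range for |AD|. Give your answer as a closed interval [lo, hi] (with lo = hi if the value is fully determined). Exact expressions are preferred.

|AD| ∈ [0, 102]  (≈ [0.0000, 102.0000])

|AB| ∈ {36}
|BC| ∈ {45}
|CD| ∈ {21}
|AC| ∈ [9, 81]
|BD| ∈ [24, 66]
|AD| ∈ [0, 102]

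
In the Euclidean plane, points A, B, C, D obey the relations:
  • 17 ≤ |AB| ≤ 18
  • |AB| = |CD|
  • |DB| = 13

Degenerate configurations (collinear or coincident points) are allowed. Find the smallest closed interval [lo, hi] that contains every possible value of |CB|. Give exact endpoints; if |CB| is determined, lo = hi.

|CB| ∈ [4, 31]  (≈ [4.0000, 31.0000])

|AB| ∈ [17, 18]
|BD| ∈ {13}
|CD| ∈ [17, 18]
|AD| ∈ [4, 31]
|BC| ∈ [4, 31]
|AC| ∈ [0, 49]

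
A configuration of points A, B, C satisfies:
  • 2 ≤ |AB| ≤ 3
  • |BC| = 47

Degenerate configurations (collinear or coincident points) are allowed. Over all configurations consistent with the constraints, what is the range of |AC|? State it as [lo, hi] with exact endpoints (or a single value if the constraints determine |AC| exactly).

|AC| ∈ [44, 50]  (≈ [44.0000, 50.0000])

|AB| ∈ [2, 3]
|BC| ∈ {47}
|AC| ∈ [44, 50]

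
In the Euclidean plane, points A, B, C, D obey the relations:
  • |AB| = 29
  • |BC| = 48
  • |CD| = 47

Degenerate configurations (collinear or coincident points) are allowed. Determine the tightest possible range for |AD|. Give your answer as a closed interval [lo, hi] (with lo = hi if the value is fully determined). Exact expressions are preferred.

|AD| ∈ [0, 124]  (≈ [0.0000, 124.0000])

|AB| ∈ {29}
|BC| ∈ {48}
|CD| ∈ {47}
|AC| ∈ [19, 77]
|BD| ∈ [1, 95]
|AD| ∈ [0, 124]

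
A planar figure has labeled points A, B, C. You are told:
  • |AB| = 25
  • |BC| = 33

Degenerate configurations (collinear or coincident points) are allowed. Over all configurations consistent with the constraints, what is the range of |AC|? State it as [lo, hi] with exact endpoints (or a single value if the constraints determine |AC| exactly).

|AB| ∈ {25}
|BC| ∈ {33}
|AC| ∈ [8, 58]

|AC| ∈ [8, 58]  (≈ [8.0000, 58.0000])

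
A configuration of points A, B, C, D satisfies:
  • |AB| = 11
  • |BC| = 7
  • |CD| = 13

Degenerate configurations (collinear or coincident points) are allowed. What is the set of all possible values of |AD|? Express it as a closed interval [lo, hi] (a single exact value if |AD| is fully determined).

|AD| ∈ [0, 31]  (≈ [0.0000, 31.0000])

|AB| ∈ {11}
|BC| ∈ {7}
|CD| ∈ {13}
|AC| ∈ [4, 18]
|BD| ∈ [6, 20]
|AD| ∈ [0, 31]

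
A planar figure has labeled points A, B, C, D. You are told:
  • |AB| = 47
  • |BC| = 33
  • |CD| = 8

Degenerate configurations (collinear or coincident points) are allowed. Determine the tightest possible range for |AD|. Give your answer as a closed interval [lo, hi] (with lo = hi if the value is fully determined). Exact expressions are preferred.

|AB| ∈ {47}
|BC| ∈ {33}
|CD| ∈ {8}
|AC| ∈ [14, 80]
|BD| ∈ [25, 41]
|AD| ∈ [6, 88]

|AD| ∈ [6, 88]  (≈ [6.0000, 88.0000])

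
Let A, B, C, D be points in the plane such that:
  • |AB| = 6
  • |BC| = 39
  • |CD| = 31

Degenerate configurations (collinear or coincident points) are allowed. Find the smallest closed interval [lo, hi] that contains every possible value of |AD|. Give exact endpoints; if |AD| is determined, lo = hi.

|AD| ∈ [2, 76]  (≈ [2.0000, 76.0000])

|AB| ∈ {6}
|BC| ∈ {39}
|CD| ∈ {31}
|AC| ∈ [33, 45]
|BD| ∈ [8, 70]
|AD| ∈ [2, 76]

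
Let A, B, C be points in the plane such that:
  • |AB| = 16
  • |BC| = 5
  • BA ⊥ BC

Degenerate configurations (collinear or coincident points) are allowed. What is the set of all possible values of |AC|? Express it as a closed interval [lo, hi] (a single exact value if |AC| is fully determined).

|AB| ∈ {16}
|BC| ∈ {5}
|AC| ∈ {√(281)}

|AC| = √(281)  (≈ 16.7631)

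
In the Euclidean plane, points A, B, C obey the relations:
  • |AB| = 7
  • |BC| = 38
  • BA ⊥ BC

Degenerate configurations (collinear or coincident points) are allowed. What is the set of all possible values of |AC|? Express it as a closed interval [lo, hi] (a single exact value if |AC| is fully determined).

|AB| ∈ {7}
|BC| ∈ {38}
|AC| ∈ {√(1493)}

|AC| = √(1493)  (≈ 38.6394)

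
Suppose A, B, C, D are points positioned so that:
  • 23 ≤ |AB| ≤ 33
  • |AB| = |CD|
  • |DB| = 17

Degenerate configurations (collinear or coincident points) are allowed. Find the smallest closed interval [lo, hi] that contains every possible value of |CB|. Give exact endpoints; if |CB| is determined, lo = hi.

|CB| ∈ [6, 50]  (≈ [6.0000, 50.0000])

|AB| ∈ [23, 33]
|BD| ∈ {17}
|CD| ∈ [23, 33]
|AD| ∈ [6, 50]
|BC| ∈ [6, 50]
|AC| ∈ [0, 83]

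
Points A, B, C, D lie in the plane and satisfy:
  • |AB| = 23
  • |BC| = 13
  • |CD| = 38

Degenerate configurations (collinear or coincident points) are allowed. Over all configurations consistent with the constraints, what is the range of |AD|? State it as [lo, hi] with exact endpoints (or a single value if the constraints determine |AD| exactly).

|AB| ∈ {23}
|BC| ∈ {13}
|CD| ∈ {38}
|AC| ∈ [10, 36]
|BD| ∈ [25, 51]
|AD| ∈ [2, 74]

|AD| ∈ [2, 74]  (≈ [2.0000, 74.0000])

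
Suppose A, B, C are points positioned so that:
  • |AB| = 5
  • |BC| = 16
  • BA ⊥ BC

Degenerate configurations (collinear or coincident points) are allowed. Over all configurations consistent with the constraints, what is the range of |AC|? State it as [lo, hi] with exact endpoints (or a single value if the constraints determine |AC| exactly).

|AC| = √(281)  (≈ 16.7631)

|AB| ∈ {5}
|BC| ∈ {16}
|AC| ∈ {√(281)}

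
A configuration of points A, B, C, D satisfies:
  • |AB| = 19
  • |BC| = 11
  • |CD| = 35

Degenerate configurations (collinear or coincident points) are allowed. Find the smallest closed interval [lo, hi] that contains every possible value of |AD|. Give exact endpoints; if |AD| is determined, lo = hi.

|AB| ∈ {19}
|BC| ∈ {11}
|CD| ∈ {35}
|AC| ∈ [8, 30]
|BD| ∈ [24, 46]
|AD| ∈ [5, 65]

|AD| ∈ [5, 65]  (≈ [5.0000, 65.0000])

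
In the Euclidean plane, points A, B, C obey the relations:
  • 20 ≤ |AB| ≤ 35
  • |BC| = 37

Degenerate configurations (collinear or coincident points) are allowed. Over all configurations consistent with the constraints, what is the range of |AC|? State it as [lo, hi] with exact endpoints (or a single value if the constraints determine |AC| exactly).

|AC| ∈ [2, 72]  (≈ [2.0000, 72.0000])

|AB| ∈ [20, 35]
|BC| ∈ {37}
|AC| ∈ [2, 72]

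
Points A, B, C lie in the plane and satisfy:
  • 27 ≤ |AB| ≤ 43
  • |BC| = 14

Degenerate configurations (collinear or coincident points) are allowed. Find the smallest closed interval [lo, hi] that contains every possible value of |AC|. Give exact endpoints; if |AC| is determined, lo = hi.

|AC| ∈ [13, 57]  (≈ [13.0000, 57.0000])

|AB| ∈ [27, 43]
|BC| ∈ {14}
|AC| ∈ [13, 57]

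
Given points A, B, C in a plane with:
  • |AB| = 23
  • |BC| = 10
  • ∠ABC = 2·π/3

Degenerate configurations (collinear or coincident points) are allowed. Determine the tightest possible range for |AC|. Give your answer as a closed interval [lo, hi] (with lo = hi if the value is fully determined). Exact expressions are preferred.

|AB| ∈ {23}
|BC| ∈ {10}
|AC| ∈ {√(859)}

|AC| = √(859)  (≈ 29.3087)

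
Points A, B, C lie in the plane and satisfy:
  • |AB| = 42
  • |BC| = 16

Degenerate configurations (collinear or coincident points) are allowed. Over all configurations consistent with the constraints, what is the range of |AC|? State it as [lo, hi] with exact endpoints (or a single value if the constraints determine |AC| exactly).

|AB| ∈ {42}
|BC| ∈ {16}
|AC| ∈ [26, 58]

|AC| ∈ [26, 58]  (≈ [26.0000, 58.0000])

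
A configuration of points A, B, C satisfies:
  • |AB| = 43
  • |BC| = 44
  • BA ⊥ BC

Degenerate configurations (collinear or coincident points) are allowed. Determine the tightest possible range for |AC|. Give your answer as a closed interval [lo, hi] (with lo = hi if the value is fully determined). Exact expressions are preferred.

|AB| ∈ {43}
|BC| ∈ {44}
|AC| ∈ {√(3785)}

|AC| = √(3785)  (≈ 61.5224)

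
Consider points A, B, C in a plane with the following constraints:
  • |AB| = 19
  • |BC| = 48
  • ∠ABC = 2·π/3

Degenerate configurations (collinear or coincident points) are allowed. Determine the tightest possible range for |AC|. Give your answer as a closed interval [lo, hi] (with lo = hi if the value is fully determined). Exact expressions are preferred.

|AB| ∈ {19}
|BC| ∈ {48}
|AC| ∈ {7·√(73)}

|AC| = 7·√(73)  (≈ 59.8080)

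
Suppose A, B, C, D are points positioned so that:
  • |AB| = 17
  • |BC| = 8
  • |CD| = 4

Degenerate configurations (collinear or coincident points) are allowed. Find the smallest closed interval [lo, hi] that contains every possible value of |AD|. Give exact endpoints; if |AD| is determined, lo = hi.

|AB| ∈ {17}
|BC| ∈ {8}
|CD| ∈ {4}
|AC| ∈ [9, 25]
|BD| ∈ [4, 12]
|AD| ∈ [5, 29]

|AD| ∈ [5, 29]  (≈ [5.0000, 29.0000])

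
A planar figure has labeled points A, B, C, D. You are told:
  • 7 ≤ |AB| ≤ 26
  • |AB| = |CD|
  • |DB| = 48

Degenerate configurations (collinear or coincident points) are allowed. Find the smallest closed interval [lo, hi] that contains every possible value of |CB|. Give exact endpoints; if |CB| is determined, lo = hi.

|AB| ∈ [7, 26]
|BD| ∈ {48}
|CD| ∈ [7, 26]
|AD| ∈ [22, 74]
|BC| ∈ [22, 74]
|AC| ∈ [0, 100]

|CB| ∈ [22, 74]  (≈ [22.0000, 74.0000])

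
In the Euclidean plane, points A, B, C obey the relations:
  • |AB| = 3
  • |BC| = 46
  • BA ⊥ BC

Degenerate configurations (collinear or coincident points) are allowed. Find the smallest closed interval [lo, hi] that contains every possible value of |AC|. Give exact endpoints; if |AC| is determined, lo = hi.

|AB| ∈ {3}
|BC| ∈ {46}
|AC| ∈ {5·√(85)}

|AC| = 5·√(85)  (≈ 46.0977)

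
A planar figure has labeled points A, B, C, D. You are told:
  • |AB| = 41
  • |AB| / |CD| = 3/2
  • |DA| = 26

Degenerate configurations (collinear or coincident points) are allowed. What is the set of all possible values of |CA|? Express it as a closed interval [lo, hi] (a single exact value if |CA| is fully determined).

|CA| ∈ [4/3, 160/3]  (≈ [1.3333, 53.3333])

|AB| ∈ {41}
|AD| ∈ {26}
|CD| ∈ {82/3}
|BD| ∈ [15, 67]
|AC| ∈ [4/3, 160/3]
|BC| ∈ [0, 283/3]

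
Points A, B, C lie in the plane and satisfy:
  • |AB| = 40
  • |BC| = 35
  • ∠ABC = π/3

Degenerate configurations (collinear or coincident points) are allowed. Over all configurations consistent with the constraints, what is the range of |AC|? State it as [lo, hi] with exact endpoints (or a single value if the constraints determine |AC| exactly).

|AC| = 5·√(57)  (≈ 37.7492)

|AB| ∈ {40}
|BC| ∈ {35}
|AC| ∈ {5·√(57)}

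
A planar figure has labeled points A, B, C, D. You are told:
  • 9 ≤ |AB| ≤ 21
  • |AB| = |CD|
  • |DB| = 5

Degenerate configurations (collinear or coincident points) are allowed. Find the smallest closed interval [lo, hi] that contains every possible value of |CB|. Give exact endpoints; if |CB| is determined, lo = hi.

|CB| ∈ [4, 26]  (≈ [4.0000, 26.0000])

|AB| ∈ [9, 21]
|BD| ∈ {5}
|CD| ∈ [9, 21]
|AD| ∈ [4, 26]
|BC| ∈ [4, 26]
|AC| ∈ [0, 47]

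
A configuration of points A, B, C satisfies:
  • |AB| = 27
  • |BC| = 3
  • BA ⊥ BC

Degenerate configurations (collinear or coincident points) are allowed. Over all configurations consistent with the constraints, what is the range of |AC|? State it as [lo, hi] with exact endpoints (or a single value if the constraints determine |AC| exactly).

|AB| ∈ {27}
|BC| ∈ {3}
|AC| ∈ {3·√(82)}

|AC| = 3·√(82)  (≈ 27.1662)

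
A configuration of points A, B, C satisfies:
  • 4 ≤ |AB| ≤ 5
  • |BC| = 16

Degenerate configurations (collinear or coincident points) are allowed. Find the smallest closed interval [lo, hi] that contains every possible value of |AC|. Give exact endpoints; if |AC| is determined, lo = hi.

|AC| ∈ [11, 21]  (≈ [11.0000, 21.0000])

|AB| ∈ [4, 5]
|BC| ∈ {16}
|AC| ∈ [11, 21]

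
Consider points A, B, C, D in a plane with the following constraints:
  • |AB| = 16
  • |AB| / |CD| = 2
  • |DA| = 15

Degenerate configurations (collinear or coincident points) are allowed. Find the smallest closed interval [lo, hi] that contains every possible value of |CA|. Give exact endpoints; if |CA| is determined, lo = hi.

|CA| ∈ [7, 23]  (≈ [7.0000, 23.0000])

|AB| ∈ {16}
|AD| ∈ {15}
|CD| ∈ {8}
|BD| ∈ [1, 31]
|AC| ∈ [7, 23]
|BC| ∈ [0, 39]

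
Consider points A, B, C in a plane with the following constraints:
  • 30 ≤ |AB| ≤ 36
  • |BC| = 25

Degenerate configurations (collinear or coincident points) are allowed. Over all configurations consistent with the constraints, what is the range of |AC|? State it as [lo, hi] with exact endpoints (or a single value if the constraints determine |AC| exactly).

|AC| ∈ [5, 61]  (≈ [5.0000, 61.0000])

|AB| ∈ [30, 36]
|BC| ∈ {25}
|AC| ∈ [5, 61]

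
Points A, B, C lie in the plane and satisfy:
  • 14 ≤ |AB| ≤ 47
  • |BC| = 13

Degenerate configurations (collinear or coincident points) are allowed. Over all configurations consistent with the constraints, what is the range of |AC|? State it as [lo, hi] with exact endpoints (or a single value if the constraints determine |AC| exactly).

|AC| ∈ [1, 60]  (≈ [1.0000, 60.0000])

|AB| ∈ [14, 47]
|BC| ∈ {13}
|AC| ∈ [1, 60]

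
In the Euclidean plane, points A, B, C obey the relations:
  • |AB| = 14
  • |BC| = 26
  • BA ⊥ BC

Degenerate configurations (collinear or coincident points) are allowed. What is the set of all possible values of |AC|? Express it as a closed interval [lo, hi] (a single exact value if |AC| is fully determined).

|AC| = 2·√(218)  (≈ 29.5296)

|AB| ∈ {14}
|BC| ∈ {26}
|AC| ∈ {2·√(218)}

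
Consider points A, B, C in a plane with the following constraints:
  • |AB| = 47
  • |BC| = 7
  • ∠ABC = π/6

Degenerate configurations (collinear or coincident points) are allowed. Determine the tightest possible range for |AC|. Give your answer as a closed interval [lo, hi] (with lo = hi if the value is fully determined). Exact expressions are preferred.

|AC| = √(2258 - 329·√(3))  (≈ 41.0872)

|AB| ∈ {47}
|BC| ∈ {7}
|AC| ∈ {√(2258 - 329·√(3))}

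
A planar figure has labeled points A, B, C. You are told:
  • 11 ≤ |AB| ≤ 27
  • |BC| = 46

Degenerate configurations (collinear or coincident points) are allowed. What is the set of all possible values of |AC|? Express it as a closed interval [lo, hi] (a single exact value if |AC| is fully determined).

|AB| ∈ [11, 27]
|BC| ∈ {46}
|AC| ∈ [19, 73]

|AC| ∈ [19, 73]  (≈ [19.0000, 73.0000])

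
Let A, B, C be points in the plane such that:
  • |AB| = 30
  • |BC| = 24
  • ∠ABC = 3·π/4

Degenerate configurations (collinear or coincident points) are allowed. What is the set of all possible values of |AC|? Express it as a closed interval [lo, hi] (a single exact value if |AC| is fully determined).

|AC| = 6·√(20·√(2) + 41)  (≈ 49.9423)

|AB| ∈ {30}
|BC| ∈ {24}
|AC| ∈ {6·√(20·√(2) + 41)}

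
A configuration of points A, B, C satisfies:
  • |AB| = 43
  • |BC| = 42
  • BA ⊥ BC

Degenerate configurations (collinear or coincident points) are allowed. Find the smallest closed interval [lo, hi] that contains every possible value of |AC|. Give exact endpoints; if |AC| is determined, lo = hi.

|AC| = √(3613)  (≈ 60.1082)

|AB| ∈ {43}
|BC| ∈ {42}
|AC| ∈ {√(3613)}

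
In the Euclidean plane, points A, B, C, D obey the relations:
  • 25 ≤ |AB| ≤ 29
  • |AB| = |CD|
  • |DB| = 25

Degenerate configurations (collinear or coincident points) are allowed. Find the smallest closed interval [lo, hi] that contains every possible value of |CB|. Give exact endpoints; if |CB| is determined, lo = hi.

|CB| ∈ [0, 54]  (≈ [0.0000, 54.0000])

|AB| ∈ [25, 29]
|BD| ∈ {25}
|CD| ∈ [25, 29]
|AD| ∈ [0, 54]
|BC| ∈ [0, 54]
|AC| ∈ [0, 83]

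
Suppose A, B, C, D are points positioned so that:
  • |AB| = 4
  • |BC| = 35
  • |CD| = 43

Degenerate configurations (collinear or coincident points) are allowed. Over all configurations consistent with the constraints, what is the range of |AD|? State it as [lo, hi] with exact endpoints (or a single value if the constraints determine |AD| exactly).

|AB| ∈ {4}
|BC| ∈ {35}
|CD| ∈ {43}
|AC| ∈ [31, 39]
|BD| ∈ [8, 78]
|AD| ∈ [4, 82]

|AD| ∈ [4, 82]  (≈ [4.0000, 82.0000])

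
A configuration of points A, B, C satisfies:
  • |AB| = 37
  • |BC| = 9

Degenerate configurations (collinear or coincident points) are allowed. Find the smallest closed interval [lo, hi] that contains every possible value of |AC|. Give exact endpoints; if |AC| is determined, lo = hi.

|AC| ∈ [28, 46]  (≈ [28.0000, 46.0000])

|AB| ∈ {37}
|BC| ∈ {9}
|AC| ∈ [28, 46]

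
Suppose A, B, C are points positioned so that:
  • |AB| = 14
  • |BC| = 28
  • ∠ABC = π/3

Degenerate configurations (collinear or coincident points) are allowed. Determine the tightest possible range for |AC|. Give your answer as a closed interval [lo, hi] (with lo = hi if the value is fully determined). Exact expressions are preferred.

|AC| = 14·√(3)  (≈ 24.2487)

|AB| ∈ {14}
|BC| ∈ {28}
|AC| ∈ {14·√(3)}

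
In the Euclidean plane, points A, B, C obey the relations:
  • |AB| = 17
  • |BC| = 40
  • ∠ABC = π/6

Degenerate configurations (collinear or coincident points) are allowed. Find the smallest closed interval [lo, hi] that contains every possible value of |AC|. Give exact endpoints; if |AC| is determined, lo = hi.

|AC| = √(1889 - 680·√(3))  (≈ 26.6684)

|AB| ∈ {17}
|BC| ∈ {40}
|AC| ∈ {√(1889 - 680·√(3))}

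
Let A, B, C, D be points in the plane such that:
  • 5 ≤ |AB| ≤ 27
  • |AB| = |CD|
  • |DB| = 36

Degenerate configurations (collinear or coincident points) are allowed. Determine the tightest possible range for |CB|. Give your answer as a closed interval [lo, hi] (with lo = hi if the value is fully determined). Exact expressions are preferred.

|CB| ∈ [9, 63]  (≈ [9.0000, 63.0000])

|AB| ∈ [5, 27]
|BD| ∈ {36}
|CD| ∈ [5, 27]
|AD| ∈ [9, 63]
|BC| ∈ [9, 63]
|AC| ∈ [0, 90]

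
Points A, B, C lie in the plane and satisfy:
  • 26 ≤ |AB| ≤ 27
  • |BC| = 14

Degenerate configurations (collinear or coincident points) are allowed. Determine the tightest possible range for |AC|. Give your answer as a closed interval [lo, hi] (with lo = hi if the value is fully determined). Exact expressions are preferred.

|AB| ∈ [26, 27]
|BC| ∈ {14}
|AC| ∈ [12, 41]

|AC| ∈ [12, 41]  (≈ [12.0000, 41.0000])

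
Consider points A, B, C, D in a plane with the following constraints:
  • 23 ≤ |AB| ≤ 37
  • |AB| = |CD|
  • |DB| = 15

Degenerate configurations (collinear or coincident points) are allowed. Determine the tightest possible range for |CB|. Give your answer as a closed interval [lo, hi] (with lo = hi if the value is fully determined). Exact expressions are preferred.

|AB| ∈ [23, 37]
|BD| ∈ {15}
|CD| ∈ [23, 37]
|AD| ∈ [8, 52]
|BC| ∈ [8, 52]
|AC| ∈ [0, 89]

|CB| ∈ [8, 52]  (≈ [8.0000, 52.0000])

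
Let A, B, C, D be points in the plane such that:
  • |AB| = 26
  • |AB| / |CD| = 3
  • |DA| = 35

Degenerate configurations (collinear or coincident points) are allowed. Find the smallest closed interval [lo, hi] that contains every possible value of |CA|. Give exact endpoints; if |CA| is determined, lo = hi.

|CA| ∈ [79/3, 131/3]  (≈ [26.3333, 43.6667])

|AB| ∈ {26}
|AD| ∈ {35}
|CD| ∈ {26/3}
|BD| ∈ [9, 61]
|AC| ∈ [79/3, 131/3]
|BC| ∈ [1/3, 209/3]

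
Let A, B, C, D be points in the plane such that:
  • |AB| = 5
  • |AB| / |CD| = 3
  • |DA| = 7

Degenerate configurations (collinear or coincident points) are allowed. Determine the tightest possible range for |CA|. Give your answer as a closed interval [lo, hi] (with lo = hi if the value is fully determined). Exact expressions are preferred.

|CA| ∈ [16/3, 26/3]  (≈ [5.3333, 8.6667])

|AB| ∈ {5}
|AD| ∈ {7}
|CD| ∈ {5/3}
|BD| ∈ [2, 12]
|AC| ∈ [16/3, 26/3]
|BC| ∈ [1/3, 41/3]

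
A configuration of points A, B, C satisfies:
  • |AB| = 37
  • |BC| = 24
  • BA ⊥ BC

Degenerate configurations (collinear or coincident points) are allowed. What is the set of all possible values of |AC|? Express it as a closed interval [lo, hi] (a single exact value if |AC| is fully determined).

|AB| ∈ {37}
|BC| ∈ {24}
|AC| ∈ {√(1945)}

|AC| = √(1945)  (≈ 44.1022)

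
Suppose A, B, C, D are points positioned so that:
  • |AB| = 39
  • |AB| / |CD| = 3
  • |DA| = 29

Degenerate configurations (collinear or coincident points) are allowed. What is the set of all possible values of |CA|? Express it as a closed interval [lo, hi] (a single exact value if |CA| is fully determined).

|CA| ∈ [16, 42]  (≈ [16.0000, 42.0000])

|AB| ∈ {39}
|AD| ∈ {29}
|CD| ∈ {13}
|BD| ∈ [10, 68]
|AC| ∈ [16, 42]
|BC| ∈ [0, 81]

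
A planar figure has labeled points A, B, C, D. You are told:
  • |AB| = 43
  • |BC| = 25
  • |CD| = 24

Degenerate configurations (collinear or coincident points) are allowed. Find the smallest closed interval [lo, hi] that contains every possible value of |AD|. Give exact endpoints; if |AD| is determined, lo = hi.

|AD| ∈ [0, 92]  (≈ [0.0000, 92.0000])

|AB| ∈ {43}
|BC| ∈ {25}
|CD| ∈ {24}
|AC| ∈ [18, 68]
|BD| ∈ [1, 49]
|AD| ∈ [0, 92]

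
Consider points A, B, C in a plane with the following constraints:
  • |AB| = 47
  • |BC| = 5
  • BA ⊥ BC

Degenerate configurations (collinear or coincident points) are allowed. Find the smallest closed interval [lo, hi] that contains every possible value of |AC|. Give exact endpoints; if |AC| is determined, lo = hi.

|AB| ∈ {47}
|BC| ∈ {5}
|AC| ∈ {√(2234)}

|AC| = √(2234)  (≈ 47.2652)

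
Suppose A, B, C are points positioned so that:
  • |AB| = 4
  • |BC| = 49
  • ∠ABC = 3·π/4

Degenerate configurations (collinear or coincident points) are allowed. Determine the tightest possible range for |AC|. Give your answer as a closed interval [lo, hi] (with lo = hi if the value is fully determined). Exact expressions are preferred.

|AB| ∈ {4}
|BC| ∈ {49}
|AC| ∈ {√(196·√(2) + 2417)}

|AC| = √(196·√(2) + 2417)  (≈ 51.9055)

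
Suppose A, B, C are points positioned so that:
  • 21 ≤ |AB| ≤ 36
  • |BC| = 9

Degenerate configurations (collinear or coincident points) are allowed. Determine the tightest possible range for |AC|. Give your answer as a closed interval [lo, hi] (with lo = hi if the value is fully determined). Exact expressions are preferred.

|AC| ∈ [12, 45]  (≈ [12.0000, 45.0000])

|AB| ∈ [21, 36]
|BC| ∈ {9}
|AC| ∈ [12, 45]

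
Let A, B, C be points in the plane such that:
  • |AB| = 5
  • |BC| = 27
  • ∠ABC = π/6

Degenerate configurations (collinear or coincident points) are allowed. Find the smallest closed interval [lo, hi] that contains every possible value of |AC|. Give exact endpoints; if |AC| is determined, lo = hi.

|AB| ∈ {5}
|BC| ∈ {27}
|AC| ∈ {√(754 - 135·√(3))}

|AC| = √(754 - 135·√(3))  (≈ 22.8073)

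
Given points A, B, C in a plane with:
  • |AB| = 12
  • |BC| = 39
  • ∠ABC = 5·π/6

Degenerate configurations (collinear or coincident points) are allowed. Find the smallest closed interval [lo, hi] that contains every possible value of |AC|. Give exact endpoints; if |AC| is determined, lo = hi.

|AB| ∈ {12}
|BC| ∈ {39}
|AC| ∈ {3·√(52·√(3) + 185)}

|AC| = 3·√(52·√(3) + 185)  (≈ 49.7554)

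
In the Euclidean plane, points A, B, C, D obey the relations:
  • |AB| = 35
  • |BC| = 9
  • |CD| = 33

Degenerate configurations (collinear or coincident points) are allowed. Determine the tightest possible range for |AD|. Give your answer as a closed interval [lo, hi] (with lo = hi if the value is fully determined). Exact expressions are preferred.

|AB| ∈ {35}
|BC| ∈ {9}
|CD| ∈ {33}
|AC| ∈ [26, 44]
|BD| ∈ [24, 42]
|AD| ∈ [0, 77]

|AD| ∈ [0, 77]  (≈ [0.0000, 77.0000])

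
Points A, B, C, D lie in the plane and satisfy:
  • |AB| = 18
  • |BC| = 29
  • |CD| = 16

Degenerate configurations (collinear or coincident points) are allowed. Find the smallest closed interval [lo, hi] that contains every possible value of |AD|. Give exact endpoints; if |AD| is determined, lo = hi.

|AB| ∈ {18}
|BC| ∈ {29}
|CD| ∈ {16}
|AC| ∈ [11, 47]
|BD| ∈ [13, 45]
|AD| ∈ [0, 63]

|AD| ∈ [0, 63]  (≈ [0.0000, 63.0000])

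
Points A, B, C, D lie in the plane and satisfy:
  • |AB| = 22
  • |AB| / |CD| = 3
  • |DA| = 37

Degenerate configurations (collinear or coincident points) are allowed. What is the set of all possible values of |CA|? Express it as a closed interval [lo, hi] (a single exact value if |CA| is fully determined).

|AB| ∈ {22}
|AD| ∈ {37}
|CD| ∈ {22/3}
|BD| ∈ [15, 59]
|AC| ∈ [89/3, 133/3]
|BC| ∈ [23/3, 199/3]

|CA| ∈ [89/3, 133/3]  (≈ [29.6667, 44.3333])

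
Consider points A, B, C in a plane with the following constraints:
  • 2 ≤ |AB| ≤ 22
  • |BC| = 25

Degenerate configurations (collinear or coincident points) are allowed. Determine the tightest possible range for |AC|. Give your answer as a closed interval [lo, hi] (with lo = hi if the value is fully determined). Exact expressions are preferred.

|AC| ∈ [3, 47]  (≈ [3.0000, 47.0000])

|AB| ∈ [2, 22]
|BC| ∈ {25}
|AC| ∈ [3, 47]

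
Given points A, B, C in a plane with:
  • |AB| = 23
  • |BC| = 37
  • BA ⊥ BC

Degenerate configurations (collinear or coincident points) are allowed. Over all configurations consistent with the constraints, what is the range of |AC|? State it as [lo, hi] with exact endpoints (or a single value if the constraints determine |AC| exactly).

|AC| = √(1898)  (≈ 43.5660)

|AB| ∈ {23}
|BC| ∈ {37}
|AC| ∈ {√(1898)}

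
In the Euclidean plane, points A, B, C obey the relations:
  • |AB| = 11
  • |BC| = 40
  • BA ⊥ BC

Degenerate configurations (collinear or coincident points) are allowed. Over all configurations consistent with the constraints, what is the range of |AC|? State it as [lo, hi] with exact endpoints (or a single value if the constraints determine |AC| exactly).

|AC| = √(1721)  (≈ 41.4849)

|AB| ∈ {11}
|BC| ∈ {40}
|AC| ∈ {√(1721)}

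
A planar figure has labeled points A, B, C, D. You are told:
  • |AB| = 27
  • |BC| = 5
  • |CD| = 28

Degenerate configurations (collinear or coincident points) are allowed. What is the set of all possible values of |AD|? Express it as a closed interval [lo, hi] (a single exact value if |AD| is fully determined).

|AB| ∈ {27}
|BC| ∈ {5}
|CD| ∈ {28}
|AC| ∈ [22, 32]
|BD| ∈ [23, 33]
|AD| ∈ [0, 60]

|AD| ∈ [0, 60]  (≈ [0.0000, 60.0000])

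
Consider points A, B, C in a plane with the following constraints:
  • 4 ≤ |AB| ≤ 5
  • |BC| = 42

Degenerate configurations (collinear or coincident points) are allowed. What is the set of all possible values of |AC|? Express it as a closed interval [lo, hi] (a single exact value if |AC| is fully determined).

|AB| ∈ [4, 5]
|BC| ∈ {42}
|AC| ∈ [37, 47]

|AC| ∈ [37, 47]  (≈ [37.0000, 47.0000])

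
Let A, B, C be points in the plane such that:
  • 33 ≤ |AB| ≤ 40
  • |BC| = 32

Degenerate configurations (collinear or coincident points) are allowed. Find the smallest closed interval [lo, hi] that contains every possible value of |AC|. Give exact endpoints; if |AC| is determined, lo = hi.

|AB| ∈ [33, 40]
|BC| ∈ {32}
|AC| ∈ [1, 72]

|AC| ∈ [1, 72]  (≈ [1.0000, 72.0000])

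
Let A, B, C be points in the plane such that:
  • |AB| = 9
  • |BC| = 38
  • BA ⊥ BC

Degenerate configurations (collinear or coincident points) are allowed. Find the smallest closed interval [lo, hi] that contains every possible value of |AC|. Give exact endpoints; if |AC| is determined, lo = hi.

|AC| = 5·√(61)  (≈ 39.0512)

|AB| ∈ {9}
|BC| ∈ {38}
|AC| ∈ {5·√(61)}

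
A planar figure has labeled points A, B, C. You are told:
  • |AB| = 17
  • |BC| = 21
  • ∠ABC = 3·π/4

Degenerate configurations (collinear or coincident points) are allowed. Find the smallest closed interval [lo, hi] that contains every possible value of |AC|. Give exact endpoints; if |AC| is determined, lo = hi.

|AB| ∈ {17}
|BC| ∈ {21}
|AC| ∈ {√(357·√(2) + 730)}

|AC| = √(357·√(2) + 730)  (≈ 35.1408)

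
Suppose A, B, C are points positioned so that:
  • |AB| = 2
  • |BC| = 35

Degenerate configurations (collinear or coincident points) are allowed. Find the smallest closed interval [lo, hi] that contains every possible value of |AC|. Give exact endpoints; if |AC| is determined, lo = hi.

|AC| ∈ [33, 37]  (≈ [33.0000, 37.0000])

|AB| ∈ {2}
|BC| ∈ {35}
|AC| ∈ [33, 37]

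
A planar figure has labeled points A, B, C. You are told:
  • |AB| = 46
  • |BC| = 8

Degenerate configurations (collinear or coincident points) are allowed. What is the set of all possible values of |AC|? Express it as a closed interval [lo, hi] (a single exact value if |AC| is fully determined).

|AC| ∈ [38, 54]  (≈ [38.0000, 54.0000])

|AB| ∈ {46}
|BC| ∈ {8}
|AC| ∈ [38, 54]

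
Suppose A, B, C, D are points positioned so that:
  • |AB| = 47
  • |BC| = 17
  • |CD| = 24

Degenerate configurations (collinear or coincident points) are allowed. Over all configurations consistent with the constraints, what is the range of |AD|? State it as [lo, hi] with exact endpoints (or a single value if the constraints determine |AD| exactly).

|AD| ∈ [6, 88]  (≈ [6.0000, 88.0000])

|AB| ∈ {47}
|BC| ∈ {17}
|CD| ∈ {24}
|AC| ∈ [30, 64]
|BD| ∈ [7, 41]
|AD| ∈ [6, 88]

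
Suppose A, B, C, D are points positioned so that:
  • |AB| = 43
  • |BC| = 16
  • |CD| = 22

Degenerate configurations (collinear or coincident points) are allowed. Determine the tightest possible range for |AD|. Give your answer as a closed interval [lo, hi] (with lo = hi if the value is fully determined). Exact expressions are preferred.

|AD| ∈ [5, 81]  (≈ [5.0000, 81.0000])

|AB| ∈ {43}
|BC| ∈ {16}
|CD| ∈ {22}
|AC| ∈ [27, 59]
|BD| ∈ [6, 38]
|AD| ∈ [5, 81]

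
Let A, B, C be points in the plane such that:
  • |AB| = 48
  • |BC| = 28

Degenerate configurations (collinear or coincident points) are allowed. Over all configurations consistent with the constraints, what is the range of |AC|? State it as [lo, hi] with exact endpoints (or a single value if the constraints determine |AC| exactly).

|AB| ∈ {48}
|BC| ∈ {28}
|AC| ∈ [20, 76]

|AC| ∈ [20, 76]  (≈ [20.0000, 76.0000])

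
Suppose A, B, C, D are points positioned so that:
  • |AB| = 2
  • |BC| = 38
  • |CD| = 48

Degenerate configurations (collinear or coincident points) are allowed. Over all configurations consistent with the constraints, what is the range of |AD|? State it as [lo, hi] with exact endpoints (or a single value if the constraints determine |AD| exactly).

|AD| ∈ [8, 88]  (≈ [8.0000, 88.0000])

|AB| ∈ {2}
|BC| ∈ {38}
|CD| ∈ {48}
|AC| ∈ [36, 40]
|BD| ∈ [10, 86]
|AD| ∈ [8, 88]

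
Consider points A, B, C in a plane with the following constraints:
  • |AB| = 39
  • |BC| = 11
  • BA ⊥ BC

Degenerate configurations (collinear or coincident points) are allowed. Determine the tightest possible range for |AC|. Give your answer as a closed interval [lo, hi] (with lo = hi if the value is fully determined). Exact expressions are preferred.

|AB| ∈ {39}
|BC| ∈ {11}
|AC| ∈ {√(1642)}

|AC| = √(1642)  (≈ 40.5216)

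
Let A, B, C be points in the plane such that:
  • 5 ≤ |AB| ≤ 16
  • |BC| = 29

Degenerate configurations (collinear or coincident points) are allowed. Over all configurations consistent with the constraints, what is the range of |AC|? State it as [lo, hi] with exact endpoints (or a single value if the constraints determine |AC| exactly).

|AB| ∈ [5, 16]
|BC| ∈ {29}
|AC| ∈ [13, 45]

|AC| ∈ [13, 45]  (≈ [13.0000, 45.0000])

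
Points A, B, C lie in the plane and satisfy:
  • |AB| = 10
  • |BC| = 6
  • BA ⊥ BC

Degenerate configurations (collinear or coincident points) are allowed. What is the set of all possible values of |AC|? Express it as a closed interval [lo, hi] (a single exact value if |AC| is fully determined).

|AC| = 2·√(34)  (≈ 11.6619)

|AB| ∈ {10}
|BC| ∈ {6}
|AC| ∈ {2·√(34)}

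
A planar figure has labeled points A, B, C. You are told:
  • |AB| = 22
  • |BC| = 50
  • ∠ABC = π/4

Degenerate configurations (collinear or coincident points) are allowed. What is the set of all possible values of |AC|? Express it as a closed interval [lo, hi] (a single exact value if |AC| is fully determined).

|AC| = 2·√(746 - 275·√(2))  (≈ 37.7937)

|AB| ∈ {22}
|BC| ∈ {50}
|AC| ∈ {2·√(746 - 275·√(2))}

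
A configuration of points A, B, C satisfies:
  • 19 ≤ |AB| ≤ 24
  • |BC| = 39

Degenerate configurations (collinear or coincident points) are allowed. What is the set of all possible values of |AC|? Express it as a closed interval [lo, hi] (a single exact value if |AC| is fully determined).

|AC| ∈ [15, 63]  (≈ [15.0000, 63.0000])

|AB| ∈ [19, 24]
|BC| ∈ {39}
|AC| ∈ [15, 63]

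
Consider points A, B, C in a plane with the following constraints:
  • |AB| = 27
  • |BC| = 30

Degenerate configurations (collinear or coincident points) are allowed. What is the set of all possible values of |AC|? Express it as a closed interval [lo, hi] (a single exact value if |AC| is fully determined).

|AC| ∈ [3, 57]  (≈ [3.0000, 57.0000])

|AB| ∈ {27}
|BC| ∈ {30}
|AC| ∈ [3, 57]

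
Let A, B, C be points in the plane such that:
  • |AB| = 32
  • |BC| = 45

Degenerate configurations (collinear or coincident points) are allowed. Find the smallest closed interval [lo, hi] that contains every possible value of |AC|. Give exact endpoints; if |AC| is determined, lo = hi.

|AC| ∈ [13, 77]  (≈ [13.0000, 77.0000])

|AB| ∈ {32}
|BC| ∈ {45}
|AC| ∈ [13, 77]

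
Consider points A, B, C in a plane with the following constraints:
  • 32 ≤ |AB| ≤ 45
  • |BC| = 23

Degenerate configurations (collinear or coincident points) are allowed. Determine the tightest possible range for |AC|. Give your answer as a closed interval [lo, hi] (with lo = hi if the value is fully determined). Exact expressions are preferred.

|AB| ∈ [32, 45]
|BC| ∈ {23}
|AC| ∈ [9, 68]

|AC| ∈ [9, 68]  (≈ [9.0000, 68.0000])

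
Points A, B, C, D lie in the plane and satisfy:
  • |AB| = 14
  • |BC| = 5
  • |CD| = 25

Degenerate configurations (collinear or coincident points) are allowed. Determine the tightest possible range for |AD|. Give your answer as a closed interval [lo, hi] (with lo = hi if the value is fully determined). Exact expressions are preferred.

|AB| ∈ {14}
|BC| ∈ {5}
|CD| ∈ {25}
|AC| ∈ [9, 19]
|BD| ∈ [20, 30]
|AD| ∈ [6, 44]

|AD| ∈ [6, 44]  (≈ [6.0000, 44.0000])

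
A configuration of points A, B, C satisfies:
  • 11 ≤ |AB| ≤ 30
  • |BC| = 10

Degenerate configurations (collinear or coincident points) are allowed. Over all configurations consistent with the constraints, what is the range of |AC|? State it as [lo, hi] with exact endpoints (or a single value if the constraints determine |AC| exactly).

|AC| ∈ [1, 40]  (≈ [1.0000, 40.0000])

|AB| ∈ [11, 30]
|BC| ∈ {10}
|AC| ∈ [1, 40]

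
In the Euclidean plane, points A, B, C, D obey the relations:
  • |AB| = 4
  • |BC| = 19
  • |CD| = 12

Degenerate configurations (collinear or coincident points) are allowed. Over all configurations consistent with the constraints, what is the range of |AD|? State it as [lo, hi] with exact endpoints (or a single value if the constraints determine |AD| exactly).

|AB| ∈ {4}
|BC| ∈ {19}
|CD| ∈ {12}
|AC| ∈ [15, 23]
|BD| ∈ [7, 31]
|AD| ∈ [3, 35]

|AD| ∈ [3, 35]  (≈ [3.0000, 35.0000])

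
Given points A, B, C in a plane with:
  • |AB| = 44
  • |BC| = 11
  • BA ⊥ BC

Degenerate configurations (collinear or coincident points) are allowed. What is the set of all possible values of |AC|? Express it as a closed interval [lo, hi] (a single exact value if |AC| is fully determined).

|AB| ∈ {44}
|BC| ∈ {11}
|AC| ∈ {11·√(17)}

|AC| = 11·√(17)  (≈ 45.3542)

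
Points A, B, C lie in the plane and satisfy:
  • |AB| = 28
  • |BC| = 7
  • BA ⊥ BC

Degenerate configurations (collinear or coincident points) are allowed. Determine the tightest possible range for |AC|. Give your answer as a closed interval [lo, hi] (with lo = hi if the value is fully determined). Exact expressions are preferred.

|AB| ∈ {28}
|BC| ∈ {7}
|AC| ∈ {7·√(17)}

|AC| = 7·√(17)  (≈ 28.8617)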